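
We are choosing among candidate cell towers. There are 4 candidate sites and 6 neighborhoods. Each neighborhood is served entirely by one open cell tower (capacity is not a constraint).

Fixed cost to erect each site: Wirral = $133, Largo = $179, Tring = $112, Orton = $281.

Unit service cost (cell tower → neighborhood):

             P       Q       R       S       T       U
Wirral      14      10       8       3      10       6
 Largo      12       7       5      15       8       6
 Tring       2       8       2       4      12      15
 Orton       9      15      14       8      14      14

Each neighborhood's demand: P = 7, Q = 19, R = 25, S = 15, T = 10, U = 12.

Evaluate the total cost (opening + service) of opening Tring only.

Each neighborhood is assigned to its cheapest site among the open ones.
{Tring}: P→Tring 2·7=14, Q→Tring 8·19=152, R→Tring 2·25=50, S→Tring 4·15=60, T→Tring 12·10=120, U→Tring 15·12=180. Service 576; fixed 112; total 688.

Total cost: 688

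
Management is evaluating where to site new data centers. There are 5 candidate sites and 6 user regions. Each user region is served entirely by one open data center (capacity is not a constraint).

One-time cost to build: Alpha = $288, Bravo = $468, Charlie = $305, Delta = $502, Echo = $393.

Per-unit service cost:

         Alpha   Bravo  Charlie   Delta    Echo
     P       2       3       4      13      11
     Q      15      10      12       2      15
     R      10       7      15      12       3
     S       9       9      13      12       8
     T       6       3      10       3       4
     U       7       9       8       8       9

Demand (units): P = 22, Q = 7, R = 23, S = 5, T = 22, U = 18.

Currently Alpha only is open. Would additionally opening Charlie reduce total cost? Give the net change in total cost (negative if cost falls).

No — net change +284 (cost rises by 284).

Current service cost with {Alpha}: 682.
Adding Charlie: each user region re-picks its cheapest; new service cost 661, saving 21.
Extra fixed cost: 305. Net change = 305 − 21 = 284.
(Totals: 970 → 1254.)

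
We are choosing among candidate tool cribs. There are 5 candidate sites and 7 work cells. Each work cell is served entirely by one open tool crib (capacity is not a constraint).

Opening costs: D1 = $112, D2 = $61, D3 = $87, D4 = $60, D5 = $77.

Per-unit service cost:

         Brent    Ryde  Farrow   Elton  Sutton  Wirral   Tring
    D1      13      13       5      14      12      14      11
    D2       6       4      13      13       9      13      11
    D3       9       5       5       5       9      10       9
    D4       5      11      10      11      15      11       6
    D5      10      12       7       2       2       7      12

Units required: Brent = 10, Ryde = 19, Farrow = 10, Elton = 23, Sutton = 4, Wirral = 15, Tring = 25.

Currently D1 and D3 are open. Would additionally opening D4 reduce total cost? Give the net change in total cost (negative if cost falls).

Yes — net change −55 (cost falls by 55).

Current service cost with {D1, D3}: 761.
Adding D4: each work cell re-picks its cheapest; new service cost 646, saving 115.
Extra fixed cost: 60. Net change = 60 − 115 = -55.
(Totals: 960 → 905.)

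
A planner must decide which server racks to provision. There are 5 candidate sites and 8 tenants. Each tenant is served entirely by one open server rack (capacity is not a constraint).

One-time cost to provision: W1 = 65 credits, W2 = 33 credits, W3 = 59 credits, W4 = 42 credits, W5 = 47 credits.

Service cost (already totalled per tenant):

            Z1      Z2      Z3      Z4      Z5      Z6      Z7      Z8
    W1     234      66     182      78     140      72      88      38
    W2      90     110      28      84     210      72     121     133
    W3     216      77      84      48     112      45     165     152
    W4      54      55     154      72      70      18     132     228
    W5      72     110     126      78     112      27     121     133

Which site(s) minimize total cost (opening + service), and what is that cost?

For any fixed open set, each tenant goes to its cheapest open site; total = fixed + service.
{W1, W2, W4}: Z1→W4 54, Z2→W4 55, Z3→W2 28, Z4→W4 72, Z5→W4 70, Z6→W4 18, Z7→W1 88, Z8→W1 38. Service 423; fixed 140; total 563.
{W1, W2, W3, W4}: Z1→W4 54, Z2→W4 55, Z3→W2 28, Z4→W3 48, Z5→W4 70, Z6→W4 18, Z7→W1 88, Z8→W1 38. Service 399; fixed 199; total 598.
{W1, W2, W4, W5}: service 423 + fixed 187 = 610
{W1, W2, W3, W4, W5}: Z1→W4 54, Z2→W4 55, Z3→W2 28, Z4→W3 48, Z5→W4 70, Z6→W4 18, Z7→W1 88, Z8→W1 38. Service 399; fixed 246; total 645.
No other subset beats 563.

Open W1, W2 and W4; minimum total cost 563.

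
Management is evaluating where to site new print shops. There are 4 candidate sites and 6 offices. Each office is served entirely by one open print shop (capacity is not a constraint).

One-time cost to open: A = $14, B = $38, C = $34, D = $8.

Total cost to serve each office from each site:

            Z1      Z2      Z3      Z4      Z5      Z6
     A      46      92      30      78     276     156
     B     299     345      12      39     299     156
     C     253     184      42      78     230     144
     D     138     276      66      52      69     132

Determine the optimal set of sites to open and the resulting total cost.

For any fixed open set, each office goes to its cheapest open site; total = fixed + service.
{A, D}: Z1→A 46, Z2→A 92, Z3→A 30, Z4→D 52, Z5→D 69, Z6→D 132. Service 421; fixed 22; total 443.
{A, B, D}: service 390 + fixed 60 = 450
{A, C, D}: Z1→A 46, Z2→A 92, Z3→A 30, Z4→D 52, Z5→D 69, Z6→D 132. Service 421; fixed 56; total 477.
{A, B, C, D}: Z1→A 46, Z2→A 92, Z3→B 12, Z4→B 39, Z5→D 69, Z6→D 132. Service 390; fixed 94; total 484.
No other subset beats 443.

Open A and D; minimum total cost 443.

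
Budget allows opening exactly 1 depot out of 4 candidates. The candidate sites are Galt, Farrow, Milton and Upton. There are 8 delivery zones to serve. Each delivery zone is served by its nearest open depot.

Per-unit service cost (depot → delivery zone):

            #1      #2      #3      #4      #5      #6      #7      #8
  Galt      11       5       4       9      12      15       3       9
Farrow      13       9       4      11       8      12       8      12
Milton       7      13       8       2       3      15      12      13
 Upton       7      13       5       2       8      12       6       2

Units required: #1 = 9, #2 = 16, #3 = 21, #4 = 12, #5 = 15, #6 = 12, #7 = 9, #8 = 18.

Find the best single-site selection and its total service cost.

With exactly 1 open, each delivery zone uses its cheapest among the chosen.
{Upton}: #1→Upton 7·9=63, #2→Upton 13·16=208, #3→Upton 5·21=105, #4→Upton 2·12=24, #5→Upton 8·15=120, #6→Upton 12·12=144, #7→Upton 6·9=54, #8→Upton 2·18=36. Service cost 754.
{Galt}: service cost 920
{Farrow}: service cost 1029
Among all 4 size-1 choices, {Upton} is lowest.

Choose Upton only; total service cost 754.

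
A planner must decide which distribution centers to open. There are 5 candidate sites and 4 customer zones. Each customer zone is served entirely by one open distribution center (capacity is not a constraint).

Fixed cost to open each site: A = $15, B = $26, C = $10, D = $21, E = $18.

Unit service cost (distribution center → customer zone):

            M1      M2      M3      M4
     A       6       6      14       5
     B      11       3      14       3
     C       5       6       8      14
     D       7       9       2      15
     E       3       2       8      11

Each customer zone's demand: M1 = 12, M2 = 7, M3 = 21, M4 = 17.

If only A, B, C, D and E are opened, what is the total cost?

Total cost: 233

Each customer zone is assigned to its cheapest site among the open ones.
{A, B, C, D, E}: M1→E 3·12=36, M2→E 2·7=14, M3→D 2·21=42, M4→B 3·17=51. Service 143; fixed 90; total 233.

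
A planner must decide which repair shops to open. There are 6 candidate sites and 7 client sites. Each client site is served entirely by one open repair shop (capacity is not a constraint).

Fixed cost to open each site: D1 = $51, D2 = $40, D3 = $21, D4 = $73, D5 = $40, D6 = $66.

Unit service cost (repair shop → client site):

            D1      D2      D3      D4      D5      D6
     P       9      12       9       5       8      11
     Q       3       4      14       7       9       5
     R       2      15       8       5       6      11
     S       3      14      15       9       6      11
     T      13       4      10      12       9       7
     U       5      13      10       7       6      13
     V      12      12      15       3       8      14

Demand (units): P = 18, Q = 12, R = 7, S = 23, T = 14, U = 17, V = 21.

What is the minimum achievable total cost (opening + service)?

For any fixed open set, each client site goes to its cheapest open site; total = fixed + service.
{D1, D2, D4}: P→D4 5·18=90, Q→D1 3·12=36, R→D1 2·7=14, S→D1 3·23=69, T→D2 4·14=56, U→D1 5·17=85, V→D4 3·21=63. Service 413; fixed 164; total 577.
{D1, D2, D3, D4}: service 413 + fixed 185 = 598
{D1, D2, D4, D5}: service 413 + fixed 204 = 617
{D1, D2, D3, D4, D5, D6}: P→D4 5·18=90, Q→D1 3·12=36, R→D1 2·7=14, S→D1 3·23=69, T→D2 4·14=56, U→D1 5·17=85, V→D4 3·21=63. Service 413; fixed 291; total 704.
No other subset beats 577.

Minimum total cost: 577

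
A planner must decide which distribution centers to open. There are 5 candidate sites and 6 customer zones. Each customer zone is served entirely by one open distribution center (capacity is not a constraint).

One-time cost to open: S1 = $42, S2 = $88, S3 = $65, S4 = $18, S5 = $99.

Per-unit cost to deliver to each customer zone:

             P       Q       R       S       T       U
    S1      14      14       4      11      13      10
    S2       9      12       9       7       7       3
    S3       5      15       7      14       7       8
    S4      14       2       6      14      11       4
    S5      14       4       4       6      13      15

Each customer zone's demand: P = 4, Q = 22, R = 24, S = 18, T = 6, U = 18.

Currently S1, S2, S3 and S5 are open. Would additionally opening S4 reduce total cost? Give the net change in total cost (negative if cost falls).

Current service cost with {S1, S2, S3, S5}: 408.
Adding S4: each customer zone re-picks its cheapest; new service cost 364, saving 44.
Extra fixed cost: 18. Net change = 18 − 44 = -26.
(Totals: 702 → 676.)

Yes — net change −26 (cost falls by 26).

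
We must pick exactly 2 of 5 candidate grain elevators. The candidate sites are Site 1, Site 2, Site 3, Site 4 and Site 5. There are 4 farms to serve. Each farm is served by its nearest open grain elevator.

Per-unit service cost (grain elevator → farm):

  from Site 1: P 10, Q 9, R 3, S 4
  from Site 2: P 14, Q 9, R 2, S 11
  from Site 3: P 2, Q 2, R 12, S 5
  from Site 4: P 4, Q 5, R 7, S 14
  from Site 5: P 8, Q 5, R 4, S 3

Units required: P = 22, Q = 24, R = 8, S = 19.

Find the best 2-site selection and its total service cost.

Choose Site 3 and Site 5; total service cost 181.

With exactly 2 open, each farm uses its cheapest among the chosen.
{Site 3, Site 5}: P→Site 3 2·22=44, Q→Site 3 2·24=48, R→Site 5 4·8=32, S→Site 5 3·19=57. Service cost 181.
{Site 1, Site 3}: service cost 192
{Site 2, Site 3}: service cost 203
Among all 10 size-2 choices, {Site 3, Site 5} is lowest.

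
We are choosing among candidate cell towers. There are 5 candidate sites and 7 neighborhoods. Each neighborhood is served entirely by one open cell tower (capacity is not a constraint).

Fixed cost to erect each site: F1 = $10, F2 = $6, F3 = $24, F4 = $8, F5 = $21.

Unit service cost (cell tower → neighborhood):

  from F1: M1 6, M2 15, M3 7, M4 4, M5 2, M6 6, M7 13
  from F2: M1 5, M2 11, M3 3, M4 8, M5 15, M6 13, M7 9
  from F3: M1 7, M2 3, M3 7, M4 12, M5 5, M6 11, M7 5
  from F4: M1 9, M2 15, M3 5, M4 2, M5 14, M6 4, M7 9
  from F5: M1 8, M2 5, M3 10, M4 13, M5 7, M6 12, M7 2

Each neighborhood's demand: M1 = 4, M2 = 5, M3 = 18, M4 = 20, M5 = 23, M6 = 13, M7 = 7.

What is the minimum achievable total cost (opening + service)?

Minimum total cost: 296

For any fixed open set, each neighborhood goes to its cheapest open site; total = fixed + service.
{F1, F2, F4, F5}: M1→F2 5·4=20, M2→F5 5·5=25, M3→F2 3·18=54, M4→F4 2·20=40, M5→F1 2·23=46, M6→F4 4·13=52, M7→F5 2·7=14. Service 251; fixed 45; total 296.
{F1, F2, F3, F4}: M1→F2 5·4=20, M2→F3 3·5=15, M3→F2 3·18=54, M4→F4 2·20=40, M5→F1 2·23=46, M6→F4 4·13=52, M7→F3 5·7=35. Service 262; fixed 48; total 310.
{F1, F2, F3, F4, F5}: M1→F2 5·4=20, M2→F3 3·5=15, M3→F2 3·18=54, M4→F4 2·20=40, M5→F1 2·23=46, M6→F4 4·13=52, M7→F5 2·7=14. Service 241; fixed 69; total 310.
{F2}: M1→F2 5·4=20, M2→F2 11·5=55, M3→F2 3·18=54, M4→F2 8·20=160, M5→F2 15·23=345, M6→F2 13·13=169, M7→F2 9·7=63. Service 866; fixed 6; total 872.
No other subset beats 296.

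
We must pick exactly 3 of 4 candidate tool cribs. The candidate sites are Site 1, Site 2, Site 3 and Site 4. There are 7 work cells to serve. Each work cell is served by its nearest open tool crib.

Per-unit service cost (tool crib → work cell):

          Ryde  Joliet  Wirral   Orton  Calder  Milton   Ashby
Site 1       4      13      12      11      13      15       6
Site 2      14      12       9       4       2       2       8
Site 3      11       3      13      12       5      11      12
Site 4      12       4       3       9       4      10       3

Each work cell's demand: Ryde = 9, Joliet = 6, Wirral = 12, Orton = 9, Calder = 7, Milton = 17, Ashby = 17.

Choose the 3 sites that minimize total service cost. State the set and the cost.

Choose Site 1, Site 2 and Site 4; total service cost 231.

With exactly 3 open, each work cell uses its cheapest among the chosen.
{Site 1, Site 2, Site 4}: Ryde→Site 1 4·9=36, Joliet→Site 4 4·6=24, Wirral→Site 4 3·12=36, Orton→Site 2 4·9=36, Calder→Site 2 2·7=14, Milton→Site 2 2·17=34, Ashby→Site 4 3·17=51. Service cost 231.
{Site 2, Site 3, Site 4}: service cost 288
{Site 1, Site 2, Site 3}: service cost 348
Among all 4 size-3 choices, {Site 1, Site 2, Site 4} is lowest.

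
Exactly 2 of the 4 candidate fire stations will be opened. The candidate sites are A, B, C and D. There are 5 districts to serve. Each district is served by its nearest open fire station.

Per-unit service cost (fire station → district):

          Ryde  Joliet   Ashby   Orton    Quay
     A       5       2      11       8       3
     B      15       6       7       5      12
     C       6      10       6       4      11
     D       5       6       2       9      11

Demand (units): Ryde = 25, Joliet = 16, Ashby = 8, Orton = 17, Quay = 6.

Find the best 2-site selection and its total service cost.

Choose A and C; total service cost 291.

With exactly 2 open, each district uses its cheapest among the chosen.
{A, C}: Ryde→A 5·25=125, Joliet→A 2·16=32, Ashby→C 6·8=48, Orton→C 4·17=68, Quay→A 3·6=18. Service cost 291.
{A, B}: service cost 316
{A, D}: service cost 327
Among all 6 size-2 choices, {A, C} is lowest.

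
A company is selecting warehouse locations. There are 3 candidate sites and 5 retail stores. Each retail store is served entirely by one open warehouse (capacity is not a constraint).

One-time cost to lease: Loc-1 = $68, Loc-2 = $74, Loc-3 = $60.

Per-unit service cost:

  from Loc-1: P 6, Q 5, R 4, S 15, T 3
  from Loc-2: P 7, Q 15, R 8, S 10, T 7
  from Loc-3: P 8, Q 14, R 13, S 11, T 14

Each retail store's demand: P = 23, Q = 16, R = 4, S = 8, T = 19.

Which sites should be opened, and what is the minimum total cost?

Open Loc-1 only; minimum total cost 479.

For any fixed open set, each retail store goes to its cheapest open site; total = fixed + service.
{Loc-1}: P→Loc-1 6·23=138, Q→Loc-1 5·16=80, R→Loc-1 4·4=16, S→Loc-1 15·8=120, T→Loc-1 3·19=57. Service 411; fixed 68; total 479.
{Loc-1, Loc-3}: P→Loc-1 6·23=138, Q→Loc-1 5·16=80, R→Loc-1 4·4=16, S→Loc-3 11·8=88, T→Loc-1 3·19=57. Service 379; fixed 128; total 507.
{Loc-1, Loc-2}: P→Loc-1 6·23=138, Q→Loc-1 5·16=80, R→Loc-1 4·4=16, S→Loc-2 10·8=80, T→Loc-1 3·19=57. Service 371; fixed 142; total 513.
{Loc-1, Loc-2, Loc-3}: P→Loc-1 6·23=138, Q→Loc-1 5·16=80, R→Loc-1 4·4=16, S→Loc-2 10·8=80, T→Loc-1 3·19=57. Service 371; fixed 202; total 573.
No other subset beats 479.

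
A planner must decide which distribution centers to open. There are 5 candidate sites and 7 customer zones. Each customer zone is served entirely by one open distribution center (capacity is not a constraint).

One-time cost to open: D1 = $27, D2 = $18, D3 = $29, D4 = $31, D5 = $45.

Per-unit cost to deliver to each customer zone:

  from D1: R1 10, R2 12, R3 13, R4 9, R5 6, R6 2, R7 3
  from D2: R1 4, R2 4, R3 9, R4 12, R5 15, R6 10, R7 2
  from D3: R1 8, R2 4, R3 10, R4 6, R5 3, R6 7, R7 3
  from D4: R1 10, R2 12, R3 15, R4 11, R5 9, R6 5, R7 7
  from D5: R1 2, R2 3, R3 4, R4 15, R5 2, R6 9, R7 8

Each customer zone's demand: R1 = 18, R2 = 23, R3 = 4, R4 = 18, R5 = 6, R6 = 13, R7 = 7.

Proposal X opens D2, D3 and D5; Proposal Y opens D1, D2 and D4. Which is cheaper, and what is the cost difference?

Proposal X: {D2, D3, D5}: R1→D5 2·18=36, R2→D5 3·23=69, R3→D5 4·4=16, R4→D3 6·18=108, R5→D5 2·6=12, R6→D3 7·13=91, R7→D2 2·7=14. Service 346; fixed 92; total 438.
Proposal Y: {D1, D2, D4}: R1→D2 4·18=72, R2→D2 4·23=92, R3→D2 9·4=36, R4→D1 9·18=162, R5→D1 6·6=36, R6→D1 2·13=26, R7→D2 2·7=14. Service 438; fixed 76; total 514.
Difference: |438 − 514| = 76.

Proposal X is cheaper by 76.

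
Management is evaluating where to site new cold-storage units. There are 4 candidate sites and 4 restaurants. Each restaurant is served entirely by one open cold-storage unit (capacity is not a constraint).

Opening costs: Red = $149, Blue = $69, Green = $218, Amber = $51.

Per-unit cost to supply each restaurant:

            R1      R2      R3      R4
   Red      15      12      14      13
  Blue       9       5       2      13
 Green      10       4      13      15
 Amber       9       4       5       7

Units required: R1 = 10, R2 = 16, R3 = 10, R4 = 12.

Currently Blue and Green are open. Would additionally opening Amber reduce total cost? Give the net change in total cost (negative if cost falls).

Yes — net change −21 (cost falls by 21).

Current service cost with {Blue, Green}: 330.
Adding Amber: each restaurant re-picks its cheapest; new service cost 258, saving 72.
Extra fixed cost: 51. Net change = 51 − 72 = -21.
(Totals: 617 → 596.)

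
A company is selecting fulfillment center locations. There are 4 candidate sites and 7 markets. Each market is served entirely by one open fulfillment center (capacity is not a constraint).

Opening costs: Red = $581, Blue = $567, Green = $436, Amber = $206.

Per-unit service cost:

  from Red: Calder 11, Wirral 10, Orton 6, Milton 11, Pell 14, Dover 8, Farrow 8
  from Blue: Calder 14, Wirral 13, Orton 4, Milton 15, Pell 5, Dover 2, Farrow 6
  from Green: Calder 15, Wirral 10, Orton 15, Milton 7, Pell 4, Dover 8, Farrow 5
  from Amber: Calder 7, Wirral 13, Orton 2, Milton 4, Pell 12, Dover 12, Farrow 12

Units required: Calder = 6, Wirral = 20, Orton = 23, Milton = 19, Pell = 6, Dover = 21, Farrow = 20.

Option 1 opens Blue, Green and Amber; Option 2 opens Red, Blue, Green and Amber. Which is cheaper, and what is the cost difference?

Option 1 is cheaper by 581.

Option 1: {Blue, Green, Amber}: Calder→Amber 7·6=42, Wirral→Green 10·20=200, Orton→Amber 2·23=46, Milton→Amber 4·19=76, Pell→Green 4·6=24, Dover→Blue 2·21=42, Farrow→Green 5·20=100. Service 530; fixed 1209; total 1739.
Option 2: {Red, Blue, Green, Amber}: Calder→Amber 7·6=42, Wirral→Red 10·20=200, Orton→Amber 2·23=46, Milton→Amber 4·19=76, Pell→Green 4·6=24, Dover→Blue 2·21=42, Farrow→Green 5·20=100. Service 530; fixed 1790; total 2320.
Difference: |1739 − 2320| = 581.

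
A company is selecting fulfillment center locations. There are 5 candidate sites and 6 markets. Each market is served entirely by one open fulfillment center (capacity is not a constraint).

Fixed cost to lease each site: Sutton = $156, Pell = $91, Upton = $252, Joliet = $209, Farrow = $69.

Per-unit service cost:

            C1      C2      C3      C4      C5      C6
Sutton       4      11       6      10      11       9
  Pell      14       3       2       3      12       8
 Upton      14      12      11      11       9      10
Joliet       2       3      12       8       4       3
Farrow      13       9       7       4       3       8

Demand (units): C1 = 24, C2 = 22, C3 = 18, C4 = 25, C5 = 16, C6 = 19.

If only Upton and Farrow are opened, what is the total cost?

Each market is assigned to its cheapest site among the open ones.
{Upton, Farrow}: C1→Farrow 13·24=312, C2→Farrow 9·22=198, C3→Farrow 7·18=126, C4→Farrow 4·25=100, C5→Farrow 3·16=48, C6→Farrow 8·19=152. Service 936; fixed 321; total 1257.

Total cost: 1257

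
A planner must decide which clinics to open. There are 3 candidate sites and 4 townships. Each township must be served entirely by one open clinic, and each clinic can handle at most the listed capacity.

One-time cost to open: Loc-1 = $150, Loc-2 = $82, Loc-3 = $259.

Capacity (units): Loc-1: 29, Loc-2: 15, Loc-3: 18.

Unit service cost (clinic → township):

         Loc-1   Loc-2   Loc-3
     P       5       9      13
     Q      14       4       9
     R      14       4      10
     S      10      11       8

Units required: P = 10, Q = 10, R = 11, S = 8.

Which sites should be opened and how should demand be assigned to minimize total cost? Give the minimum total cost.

Minimum total cost: 546

Open {Loc-1, Loc-2}: P→Loc-1 5·10=50, Q→Loc-1 14·10=140, R→Loc-2 4·11=44, S→Loc-1 10·8=80.
Loads: Loc-1 carries 28/29, Loc-2 carries 11/15. Service 314; fixed 232; total 546.
Next best feasible plan costs 556.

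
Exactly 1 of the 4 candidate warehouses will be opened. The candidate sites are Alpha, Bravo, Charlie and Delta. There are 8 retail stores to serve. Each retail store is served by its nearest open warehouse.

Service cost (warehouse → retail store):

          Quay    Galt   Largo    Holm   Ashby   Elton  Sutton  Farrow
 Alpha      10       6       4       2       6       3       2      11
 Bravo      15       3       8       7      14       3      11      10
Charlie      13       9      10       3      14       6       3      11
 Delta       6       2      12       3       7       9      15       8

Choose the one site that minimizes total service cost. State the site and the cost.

With exactly 1 open, each retail store uses its cheapest among the chosen.
{Alpha}: Quay→Alpha 10, Galt→Alpha 6, Largo→Alpha 4, Holm→Alpha 2, Ashby→Alpha 6, Elton→Alpha 3, Sutton→Alpha 2, Farrow→Alpha 11. Service cost 44.
{Delta}: service cost 62
{Charlie}: service cost 69
Among all 4 size-1 choices, {Alpha} is lowest.

Choose Alpha only; total service cost 44.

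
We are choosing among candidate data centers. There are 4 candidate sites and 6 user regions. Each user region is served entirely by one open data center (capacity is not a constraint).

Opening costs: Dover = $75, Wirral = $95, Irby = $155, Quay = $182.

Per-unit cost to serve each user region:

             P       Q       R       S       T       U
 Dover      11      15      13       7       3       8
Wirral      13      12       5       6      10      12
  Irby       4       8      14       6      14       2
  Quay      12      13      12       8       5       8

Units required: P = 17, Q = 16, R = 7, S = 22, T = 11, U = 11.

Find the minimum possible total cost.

For any fixed open set, each user region goes to its cheapest open site; total = fixed + service.
{Dover, Irby}: P→Irby 4·17=68, Q→Irby 8·16=128, R→Dover 13·7=91, S→Irby 6·22=132, T→Dover 3·11=33, U→Irby 2·11=22. Service 474; fixed 230; total 704.
{Dover, Wirral, Irby}: service 418 + fixed 325 = 743
{Wirral, Irby}: P→Irby 4·17=68, Q→Irby 8·16=128, R→Wirral 5·7=35, S→Wirral 6·22=132, T→Wirral 10·11=110, U→Irby 2·11=22. Service 495; fixed 250; total 745.
{Dover, Wirral, Irby, Quay}: P→Irby 4·17=68, Q→Irby 8·16=128, R→Wirral 5·7=35, S→Wirral 6·22=132, T→Dover 3·11=33, U→Irby 2·11=22. Service 418; fixed 507; total 925.
No other subset beats 704.

Minimum total cost: 704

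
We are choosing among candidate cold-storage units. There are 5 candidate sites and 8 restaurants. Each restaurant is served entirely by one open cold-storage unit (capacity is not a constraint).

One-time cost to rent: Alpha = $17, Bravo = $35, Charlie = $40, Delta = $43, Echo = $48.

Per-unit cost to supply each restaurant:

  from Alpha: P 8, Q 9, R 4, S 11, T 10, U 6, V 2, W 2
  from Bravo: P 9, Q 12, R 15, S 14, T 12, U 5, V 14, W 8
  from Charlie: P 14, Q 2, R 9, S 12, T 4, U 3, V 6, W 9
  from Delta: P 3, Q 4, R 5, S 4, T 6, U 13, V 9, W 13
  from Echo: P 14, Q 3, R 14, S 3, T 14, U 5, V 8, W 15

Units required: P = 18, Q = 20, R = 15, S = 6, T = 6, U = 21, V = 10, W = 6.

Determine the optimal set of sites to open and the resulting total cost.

Open Alpha, Charlie and Delta; minimum total cost 397.

For any fixed open set, each restaurant goes to its cheapest open site; total = fixed + service.
{Alpha, Charlie, Delta}: P→Delta 3·18=54, Q→Charlie 2·20=40, R→Alpha 4·15=60, S→Delta 4·6=24, T→Charlie 4·6=24, U→Charlie 3·21=63, V→Alpha 2·10=20, W→Alpha 2·6=12. Service 297; fixed 100; total 397.
{Alpha, Bravo, Charlie, Delta}: service 297 + fixed 135 = 432
{Alpha, Charlie, Delta, Echo}: P→Delta 3·18=54, Q→Charlie 2·20=40, R→Alpha 4·15=60, S→Echo 3·6=18, T→Charlie 4·6=24, U→Charlie 3·21=63, V→Alpha 2·10=20, W→Alpha 2·6=12. Service 291; fixed 148; total 439.
{Alpha, Bravo, Charlie, Delta, Echo}: service 291 + fixed 183 = 474
No other subset beats 397.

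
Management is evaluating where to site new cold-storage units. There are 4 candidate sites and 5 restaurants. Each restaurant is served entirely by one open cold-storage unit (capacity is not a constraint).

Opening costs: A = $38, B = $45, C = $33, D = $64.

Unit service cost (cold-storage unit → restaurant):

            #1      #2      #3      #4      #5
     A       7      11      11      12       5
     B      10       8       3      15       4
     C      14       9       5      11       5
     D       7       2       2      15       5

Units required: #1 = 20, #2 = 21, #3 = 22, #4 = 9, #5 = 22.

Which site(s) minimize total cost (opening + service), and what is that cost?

Open C and D; minimum total cost 532.

For any fixed open set, each restaurant goes to its cheapest open site; total = fixed + service.
{C, D}: #1→D 7·20=140, #2→D 2·21=42, #3→D 2·22=44, #4→C 11·9=99, #5→C 5·22=110. Service 435; fixed 97; total 532.
{D}: service 471 + fixed 64 = 535
{A, D}: service 444 + fixed 102 = 546
{A, B, C, D}: service 413 + fixed 180 = 593
(All 15 nonempty subsets were checked; C and D is lowest.)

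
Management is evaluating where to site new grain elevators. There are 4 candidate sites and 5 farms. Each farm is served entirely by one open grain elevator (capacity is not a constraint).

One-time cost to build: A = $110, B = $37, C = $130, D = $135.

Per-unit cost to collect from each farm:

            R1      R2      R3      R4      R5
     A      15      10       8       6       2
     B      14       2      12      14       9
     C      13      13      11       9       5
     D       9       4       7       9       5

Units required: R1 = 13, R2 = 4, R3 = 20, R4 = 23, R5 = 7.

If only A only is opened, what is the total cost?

Each farm is assigned to its cheapest site among the open ones.
{A}: R1→A 15·13=195, R2→A 10·4=40, R3→A 8·20=160, R4→A 6·23=138, R5→A 2·7=14. Service 547; fixed 110; total 657.

Total cost: 657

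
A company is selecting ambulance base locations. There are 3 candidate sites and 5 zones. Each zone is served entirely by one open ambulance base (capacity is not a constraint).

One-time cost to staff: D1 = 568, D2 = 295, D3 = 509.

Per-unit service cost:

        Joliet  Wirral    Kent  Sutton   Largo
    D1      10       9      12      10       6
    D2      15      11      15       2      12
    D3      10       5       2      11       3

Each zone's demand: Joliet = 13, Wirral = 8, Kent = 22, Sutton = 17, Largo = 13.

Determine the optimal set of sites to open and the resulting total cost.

Open D3 only; minimum total cost 949.

For any fixed open set, each zone goes to its cheapest open site; total = fixed + service.
{D3}: Joliet→D3 10·13=130, Wirral→D3 5·8=40, Kent→D3 2·22=44, Sutton→D3 11·17=187, Largo→D3 3·13=39. Service 440; fixed 509; total 949.
{D2, D3}: Joliet→D3 10·13=130, Wirral→D3 5·8=40, Kent→D3 2·22=44, Sutton→D2 2·17=34, Largo→D3 3·13=39. Service 287; fixed 804; total 1091.
{D2}: Joliet→D2 15·13=195, Wirral→D2 11·8=88, Kent→D2 15·22=330, Sutton→D2 2·17=34, Largo→D2 12·13=156. Service 803; fixed 295; total 1098.
{D1, D2, D3}: service 287 + fixed 1372 = 1659
(All 7 nonempty subsets were checked; D3 only is lowest.)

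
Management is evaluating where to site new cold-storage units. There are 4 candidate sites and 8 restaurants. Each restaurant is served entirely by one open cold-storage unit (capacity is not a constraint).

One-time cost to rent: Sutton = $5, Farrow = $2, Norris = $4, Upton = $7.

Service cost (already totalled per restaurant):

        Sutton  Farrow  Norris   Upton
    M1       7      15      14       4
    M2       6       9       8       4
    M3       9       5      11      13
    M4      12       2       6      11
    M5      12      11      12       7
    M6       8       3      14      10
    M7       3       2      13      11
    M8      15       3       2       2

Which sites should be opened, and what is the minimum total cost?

Open Farrow and Upton; minimum total cost 38.

For any fixed open set, each restaurant goes to its cheapest open site; total = fixed + service.
{Farrow, Upton}: M1→Upton 4, M2→Upton 4, M3→Farrow 5, M4→Farrow 2, M5→Upton 7, M6→Farrow 3, M7→Farrow 2, M8→Upton 2. Service 29; fixed 9; total 38.
{Farrow, Norris, Upton}: service 29 + fixed 13 = 42
{Sutton, Farrow, Upton}: M1→Upton 4, M2→Upton 4, M3→Farrow 5, M4→Farrow 2, M5→Upton 7, M6→Farrow 3, M7→Farrow 2, M8→Upton 2. Service 29; fixed 14; total 43.
{Sutton, Farrow, Norris, Upton}: service 29 + fixed 18 = 47
No other subset beats 38.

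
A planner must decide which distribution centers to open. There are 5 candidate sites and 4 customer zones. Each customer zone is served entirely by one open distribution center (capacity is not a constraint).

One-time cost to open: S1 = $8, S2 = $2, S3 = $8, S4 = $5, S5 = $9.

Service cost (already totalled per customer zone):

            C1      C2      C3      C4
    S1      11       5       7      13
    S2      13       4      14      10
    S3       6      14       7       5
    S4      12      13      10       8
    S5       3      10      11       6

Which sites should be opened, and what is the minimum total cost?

Open S2 and S3; minimum total cost 32.

For any fixed open set, each customer zone goes to its cheapest open site; total = fixed + service.
{S2, S3}: C1→S3 6, C2→S2 4, C3→S3 7, C4→S3 5. Service 22; fixed 10; total 32.
{S2, S5}: C1→S5 3, C2→S2 4, C3→S5 11, C4→S5 6. Service 24; fixed 11; total 35.
{S2, S3, S4}: C1→S3 6, C2→S2 4, C3→S3 7, C4→S3 5. Service 22; fixed 15; total 37.
{S1, S2, S3, S4, S5}: C1→S5 3, C2→S2 4, C3→S1 7, C4→S3 5. Service 19; fixed 32; total 51.
No other subset beats 32.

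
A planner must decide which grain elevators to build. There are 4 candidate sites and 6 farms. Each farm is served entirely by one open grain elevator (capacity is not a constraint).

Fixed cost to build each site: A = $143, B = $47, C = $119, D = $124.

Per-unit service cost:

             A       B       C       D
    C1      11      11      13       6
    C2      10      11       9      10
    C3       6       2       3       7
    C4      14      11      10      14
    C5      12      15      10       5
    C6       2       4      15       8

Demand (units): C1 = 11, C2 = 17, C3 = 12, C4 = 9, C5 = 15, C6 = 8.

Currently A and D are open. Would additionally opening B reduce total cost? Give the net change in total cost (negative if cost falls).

Yes — net change −28 (cost falls by 28).

Current service cost with {A, D}: 525.
Adding B: each farm re-picks its cheapest; new service cost 450, saving 75.
Extra fixed cost: 47. Net change = 47 − 75 = -28.
(Totals: 792 → 764.)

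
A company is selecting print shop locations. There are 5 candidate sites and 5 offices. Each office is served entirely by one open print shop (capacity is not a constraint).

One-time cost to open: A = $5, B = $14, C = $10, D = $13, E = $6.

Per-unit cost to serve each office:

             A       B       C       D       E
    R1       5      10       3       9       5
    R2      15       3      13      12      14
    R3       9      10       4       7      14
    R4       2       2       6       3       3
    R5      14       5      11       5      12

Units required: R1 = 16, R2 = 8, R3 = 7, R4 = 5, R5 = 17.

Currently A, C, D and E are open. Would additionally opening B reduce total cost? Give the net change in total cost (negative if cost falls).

Yes — net change −58 (cost falls by 58).

Current service cost with {A, C, D, E}: 267.
Adding B: each office re-picks its cheapest; new service cost 195, saving 72.
Extra fixed cost: 14. Net change = 14 − 72 = -58.
(Totals: 301 → 243.)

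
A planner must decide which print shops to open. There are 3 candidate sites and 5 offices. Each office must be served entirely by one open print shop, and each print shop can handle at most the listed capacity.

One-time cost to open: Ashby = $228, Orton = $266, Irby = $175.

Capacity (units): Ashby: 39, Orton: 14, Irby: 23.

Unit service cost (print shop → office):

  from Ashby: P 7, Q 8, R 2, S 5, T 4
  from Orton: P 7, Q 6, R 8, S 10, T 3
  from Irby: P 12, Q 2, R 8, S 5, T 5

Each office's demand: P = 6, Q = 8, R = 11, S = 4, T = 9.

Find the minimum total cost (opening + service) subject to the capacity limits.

Minimum total cost: 412

Open {Ashby}: P→Ashby 7·6=42, Q→Ashby 8·8=64, R→Ashby 2·11=22, S→Ashby 5·4=20, T→Ashby 4·9=36.
Loads: Ashby carries 38/39. Service 184; fixed 228; total 412.
Next best feasible plan costs 539.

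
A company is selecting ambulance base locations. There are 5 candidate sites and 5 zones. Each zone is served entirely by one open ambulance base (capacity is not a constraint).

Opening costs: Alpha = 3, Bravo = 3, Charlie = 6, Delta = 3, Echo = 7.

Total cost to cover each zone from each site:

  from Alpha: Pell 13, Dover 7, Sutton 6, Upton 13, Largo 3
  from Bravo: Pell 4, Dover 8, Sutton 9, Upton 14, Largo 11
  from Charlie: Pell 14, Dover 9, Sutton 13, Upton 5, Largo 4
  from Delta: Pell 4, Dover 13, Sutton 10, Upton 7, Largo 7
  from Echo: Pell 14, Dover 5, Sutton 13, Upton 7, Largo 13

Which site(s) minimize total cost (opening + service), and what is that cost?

Open Alpha and Delta; minimum total cost 33.

For any fixed open set, each zone goes to its cheapest open site; total = fixed + service.
{Alpha, Delta}: Pell→Delta 4, Dover→Alpha 7, Sutton→Alpha 6, Upton→Delta 7, Largo→Alpha 3. Service 27; fixed 6; total 33.
{Alpha, Bravo, Delta}: service 27 + fixed 9 = 36
{Alpha, Bravo, Charlie}: Pell→Bravo 4, Dover→Alpha 7, Sutton→Alpha 6, Upton→Charlie 5, Largo→Alpha 3. Service 25; fixed 12; total 37.
{Alpha, Bravo, Charlie, Delta, Echo}: service 23 + fixed 22 = 45
No other subset beats 33.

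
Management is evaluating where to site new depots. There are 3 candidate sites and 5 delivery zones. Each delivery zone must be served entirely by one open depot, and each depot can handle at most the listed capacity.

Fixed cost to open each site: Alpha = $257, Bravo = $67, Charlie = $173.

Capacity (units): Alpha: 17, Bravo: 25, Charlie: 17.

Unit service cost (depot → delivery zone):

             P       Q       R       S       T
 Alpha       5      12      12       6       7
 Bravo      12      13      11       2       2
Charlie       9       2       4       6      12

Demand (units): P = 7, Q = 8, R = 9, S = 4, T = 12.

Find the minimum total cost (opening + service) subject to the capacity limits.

Minimum total cost: 408

Open {Bravo, Charlie}: P→Bravo 12·7=84, Q→Charlie 2·8=16, R→Charlie 4·9=36, S→Bravo 2·4=8, T→Bravo 2·12=24.
Loads: Bravo carries 23/25, Charlie carries 17/17. Service 168; fixed 240; total 408.
Next best feasible plan costs 450.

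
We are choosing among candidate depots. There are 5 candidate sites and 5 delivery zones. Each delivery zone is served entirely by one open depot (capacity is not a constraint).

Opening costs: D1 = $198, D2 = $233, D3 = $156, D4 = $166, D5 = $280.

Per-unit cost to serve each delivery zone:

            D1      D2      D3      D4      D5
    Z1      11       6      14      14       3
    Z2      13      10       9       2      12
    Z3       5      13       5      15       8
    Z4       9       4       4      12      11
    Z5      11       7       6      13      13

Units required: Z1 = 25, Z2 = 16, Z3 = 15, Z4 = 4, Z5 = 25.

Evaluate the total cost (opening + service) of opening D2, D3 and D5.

Total cost: 1129

Each delivery zone is assigned to its cheapest site among the open ones.
{D2, D3, D5}: Z1→D5 3·25=75, Z2→D3 9·16=144, Z3→D3 5·15=75, Z4→D2 4·4=16, Z5→D3 6·25=150. Service 460; fixed 669; total 1129.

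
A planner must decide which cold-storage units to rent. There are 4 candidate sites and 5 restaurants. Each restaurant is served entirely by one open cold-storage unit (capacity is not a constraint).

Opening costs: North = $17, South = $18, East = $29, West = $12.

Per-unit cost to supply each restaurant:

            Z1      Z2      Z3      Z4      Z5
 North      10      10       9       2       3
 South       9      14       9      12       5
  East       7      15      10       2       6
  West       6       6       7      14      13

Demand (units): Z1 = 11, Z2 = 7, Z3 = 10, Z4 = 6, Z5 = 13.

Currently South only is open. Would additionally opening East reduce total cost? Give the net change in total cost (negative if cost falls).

Current service cost with {South}: 424.
Adding East: each restaurant re-picks its cheapest; new service cost 342, saving 82.
Extra fixed cost: 29. Net change = 29 − 82 = -53.
(Totals: 442 → 389.)

Yes — net change −53 (cost falls by 53).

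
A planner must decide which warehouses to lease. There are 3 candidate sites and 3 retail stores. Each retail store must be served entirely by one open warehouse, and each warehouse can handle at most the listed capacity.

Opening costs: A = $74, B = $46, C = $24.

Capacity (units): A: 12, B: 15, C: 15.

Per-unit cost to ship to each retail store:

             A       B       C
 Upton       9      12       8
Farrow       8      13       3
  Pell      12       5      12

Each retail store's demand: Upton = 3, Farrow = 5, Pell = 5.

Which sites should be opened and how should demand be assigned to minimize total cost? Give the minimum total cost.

Open {C}: Upton→C 8·3=24, Farrow→C 3·5=15, Pell→C 12·5=60.
Loads: C carries 13/15. Service 99; fixed 24; total 123.
Next best feasible plan costs 134.

Minimum total cost: 123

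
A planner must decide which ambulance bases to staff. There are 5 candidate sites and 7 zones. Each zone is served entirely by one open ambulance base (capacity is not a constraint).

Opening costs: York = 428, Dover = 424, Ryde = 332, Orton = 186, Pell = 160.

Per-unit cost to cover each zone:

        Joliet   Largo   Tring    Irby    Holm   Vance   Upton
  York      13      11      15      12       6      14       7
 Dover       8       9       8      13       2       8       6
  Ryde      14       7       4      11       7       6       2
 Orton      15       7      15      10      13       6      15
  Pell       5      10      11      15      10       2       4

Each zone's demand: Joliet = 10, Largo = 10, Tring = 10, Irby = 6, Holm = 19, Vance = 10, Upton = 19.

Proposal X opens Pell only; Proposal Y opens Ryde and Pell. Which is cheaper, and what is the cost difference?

Proposal X: {Pell}: Joliet→Pell 5·10=50, Largo→Pell 10·10=100, Tring→Pell 11·10=110, Irby→Pell 15·6=90, Holm→Pell 10·19=190, Vance→Pell 2·10=20, Upton→Pell 4·19=76. Service 636; fixed 160; total 796.
Proposal Y: {Ryde, Pell}: Joliet→Pell 5·10=50, Largo→Ryde 7·10=70, Tring→Ryde 4·10=40, Irby→Ryde 11·6=66, Holm→Ryde 7·19=133, Vance→Pell 2·10=20, Upton→Ryde 2·19=38. Service 417; fixed 492; total 909.
Difference: |796 − 909| = 113.

Proposal X is cheaper by 113.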